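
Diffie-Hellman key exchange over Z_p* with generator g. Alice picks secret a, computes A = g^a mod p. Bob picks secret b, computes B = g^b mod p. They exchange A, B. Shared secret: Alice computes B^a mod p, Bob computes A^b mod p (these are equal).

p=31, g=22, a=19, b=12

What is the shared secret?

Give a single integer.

A = 22^19 mod 31  (bits of 19 = 10011)
  bit 0 = 1: r = r^2 * 22 mod 31 = 1^2 * 22 = 1*22 = 22
  bit 1 = 0: r = r^2 mod 31 = 22^2 = 19
  bit 2 = 0: r = r^2 mod 31 = 19^2 = 20
  bit 3 = 1: r = r^2 * 22 mod 31 = 20^2 * 22 = 28*22 = 27
  bit 4 = 1: r = r^2 * 22 mod 31 = 27^2 * 22 = 16*22 = 11
  -> A = 11
B = 22^12 mod 31  (bits of 12 = 1100)
  bit 0 = 1: r = r^2 * 22 mod 31 = 1^2 * 22 = 1*22 = 22
  bit 1 = 1: r = r^2 * 22 mod 31 = 22^2 * 22 = 19*22 = 15
  bit 2 = 0: r = r^2 mod 31 = 15^2 = 8
  bit 3 = 0: r = r^2 mod 31 = 8^2 = 2
  -> B = 2
s = B^a = 2^19 mod 31  (bits of 19 = 10011)
  bit 0 = 1: r = r^2 * 2 mod 31 = 1^2 * 2 = 1*2 = 2
  bit 1 = 0: r = r^2 mod 31 = 2^2 = 4
  bit 2 = 0: r = r^2 mod 31 = 4^2 = 16
  bit 3 = 1: r = r^2 * 2 mod 31 = 16^2 * 2 = 8*2 = 16
  bit 4 = 1: r = r^2 * 2 mod 31 = 16^2 * 2 = 8*2 = 16
  -> s = B^a = 16

Answer: 16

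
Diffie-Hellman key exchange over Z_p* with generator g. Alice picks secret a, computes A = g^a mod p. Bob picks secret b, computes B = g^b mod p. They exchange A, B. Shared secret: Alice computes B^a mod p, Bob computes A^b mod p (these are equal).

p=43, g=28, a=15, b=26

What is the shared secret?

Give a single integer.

A = 28^15 mod 43  (bits of 15 = 1111)
  bit 0 = 1: r = r^2 * 28 mod 43 = 1^2 * 28 = 1*28 = 28
  bit 1 = 1: r = r^2 * 28 mod 43 = 28^2 * 28 = 10*28 = 22
  bit 2 = 1: r = r^2 * 28 mod 43 = 22^2 * 28 = 11*28 = 7
  bit 3 = 1: r = r^2 * 28 mod 43 = 7^2 * 28 = 6*28 = 39
  -> A = 39
B = 28^26 mod 43  (bits of 26 = 11010)
  bit 0 = 1: r = r^2 * 28 mod 43 = 1^2 * 28 = 1*28 = 28
  bit 1 = 1: r = r^2 * 28 mod 43 = 28^2 * 28 = 10*28 = 22
  bit 2 = 0: r = r^2 mod 43 = 22^2 = 11
  bit 3 = 1: r = r^2 * 28 mod 43 = 11^2 * 28 = 35*28 = 34
  bit 4 = 0: r = r^2 mod 43 = 34^2 = 38
  -> B = 38
s = B^a = 38^15 mod 43  (bits of 15 = 1111)
  bit 0 = 1: r = r^2 * 38 mod 43 = 1^2 * 38 = 1*38 = 38
  bit 1 = 1: r = r^2 * 38 mod 43 = 38^2 * 38 = 25*38 = 4
  bit 2 = 1: r = r^2 * 38 mod 43 = 4^2 * 38 = 16*38 = 6
  bit 3 = 1: r = r^2 * 38 mod 43 = 6^2 * 38 = 36*38 = 35
  -> s = B^a = 35

Answer: 35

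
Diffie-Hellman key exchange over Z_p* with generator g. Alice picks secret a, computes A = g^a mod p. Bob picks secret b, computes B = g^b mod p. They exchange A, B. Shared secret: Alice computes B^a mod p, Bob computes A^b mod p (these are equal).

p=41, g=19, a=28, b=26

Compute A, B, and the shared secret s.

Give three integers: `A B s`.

Answer: 4 20 37

Derivation:
A = 19^28 mod 41  (bits of 28 = 11100)
  bit 0 = 1: r = r^2 * 19 mod 41 = 1^2 * 19 = 1*19 = 19
  bit 1 = 1: r = r^2 * 19 mod 41 = 19^2 * 19 = 33*19 = 12
  bit 2 = 1: r = r^2 * 19 mod 41 = 12^2 * 19 = 21*19 = 30
  bit 3 = 0: r = r^2 mod 41 = 30^2 = 39
  bit 4 = 0: r = r^2 mod 41 = 39^2 = 4
  -> A = 4
B = 19^26 mod 41  (bits of 26 = 11010)
  bit 0 = 1: r = r^2 * 19 mod 41 = 1^2 * 19 = 1*19 = 19
  bit 1 = 1: r = r^2 * 19 mod 41 = 19^2 * 19 = 33*19 = 12
  bit 2 = 0: r = r^2 mod 41 = 12^2 = 21
  bit 3 = 1: r = r^2 * 19 mod 41 = 21^2 * 19 = 31*19 = 15
  bit 4 = 0: r = r^2 mod 41 = 15^2 = 20
  -> B = 20
s = B^a = 20^28 mod 41  (bits of 28 = 11100)
  bit 0 = 1: r = r^2 * 20 mod 41 = 1^2 * 20 = 1*20 = 20
  bit 1 = 1: r = r^2 * 20 mod 41 = 20^2 * 20 = 31*20 = 5
  bit 2 = 1: r = r^2 * 20 mod 41 = 5^2 * 20 = 25*20 = 8
  bit 3 = 0: r = r^2 mod 41 = 8^2 = 23
  bit 4 = 0: r = r^2 mod 41 = 23^2 = 37
  -> s = B^a = 37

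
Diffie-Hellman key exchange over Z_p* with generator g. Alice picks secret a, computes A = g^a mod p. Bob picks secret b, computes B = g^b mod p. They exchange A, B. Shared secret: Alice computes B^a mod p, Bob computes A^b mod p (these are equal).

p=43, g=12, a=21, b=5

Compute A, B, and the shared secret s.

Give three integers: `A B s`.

Answer: 42 34 42

Derivation:
A = 12^21 mod 43  (bits of 21 = 10101)
  bit 0 = 1: r = r^2 * 12 mod 43 = 1^2 * 12 = 1*12 = 12
  bit 1 = 0: r = r^2 mod 43 = 12^2 = 15
  bit 2 = 1: r = r^2 * 12 mod 43 = 15^2 * 12 = 10*12 = 34
  bit 3 = 0: r = r^2 mod 43 = 34^2 = 38
  bit 4 = 1: r = r^2 * 12 mod 43 = 38^2 * 12 = 25*12 = 42
  -> A = 42
B = 12^5 mod 43  (bits of 5 = 101)
  bit 0 = 1: r = r^2 * 12 mod 43 = 1^2 * 12 = 1*12 = 12
  bit 1 = 0: r = r^2 mod 43 = 12^2 = 15
  bit 2 = 1: r = r^2 * 12 mod 43 = 15^2 * 12 = 10*12 = 34
  -> B = 34
s = B^a = 34^21 mod 43  (bits of 21 = 10101)
  bit 0 = 1: r = r^2 * 34 mod 43 = 1^2 * 34 = 1*34 = 34
  bit 1 = 0: r = r^2 mod 43 = 34^2 = 38
  bit 2 = 1: r = r^2 * 34 mod 43 = 38^2 * 34 = 25*34 = 33
  bit 3 = 0: r = r^2 mod 43 = 33^2 = 14
  bit 4 = 1: r = r^2 * 34 mod 43 = 14^2 * 34 = 24*34 = 42
  -> s = B^a = 42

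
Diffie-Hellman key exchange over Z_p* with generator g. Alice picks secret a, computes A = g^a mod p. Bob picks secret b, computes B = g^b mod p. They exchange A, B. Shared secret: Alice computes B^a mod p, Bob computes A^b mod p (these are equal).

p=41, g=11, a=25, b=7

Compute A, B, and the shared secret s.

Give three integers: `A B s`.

Answer: 38 35 27

Derivation:
A = 11^25 mod 41  (bits of 25 = 11001)
  bit 0 = 1: r = r^2 * 11 mod 41 = 1^2 * 11 = 1*11 = 11
  bit 1 = 1: r = r^2 * 11 mod 41 = 11^2 * 11 = 39*11 = 19
  bit 2 = 0: r = r^2 mod 41 = 19^2 = 33
  bit 3 = 0: r = r^2 mod 41 = 33^2 = 23
  bit 4 = 1: r = r^2 * 11 mod 41 = 23^2 * 11 = 37*11 = 38
  -> A = 38
B = 11^7 mod 41  (bits of 7 = 111)
  bit 0 = 1: r = r^2 * 11 mod 41 = 1^2 * 11 = 1*11 = 11
  bit 1 = 1: r = r^2 * 11 mod 41 = 11^2 * 11 = 39*11 = 19
  bit 2 = 1: r = r^2 * 11 mod 41 = 19^2 * 11 = 33*11 = 35
  -> B = 35
s = B^a = 35^25 mod 41  (bits of 25 = 11001)
  bit 0 = 1: r = r^2 * 35 mod 41 = 1^2 * 35 = 1*35 = 35
  bit 1 = 1: r = r^2 * 35 mod 41 = 35^2 * 35 = 36*35 = 30
  bit 2 = 0: r = r^2 mod 41 = 30^2 = 39
  bit 3 = 0: r = r^2 mod 41 = 39^2 = 4
  bit 4 = 1: r = r^2 * 35 mod 41 = 4^2 * 35 = 16*35 = 27
  -> s = B^a = 27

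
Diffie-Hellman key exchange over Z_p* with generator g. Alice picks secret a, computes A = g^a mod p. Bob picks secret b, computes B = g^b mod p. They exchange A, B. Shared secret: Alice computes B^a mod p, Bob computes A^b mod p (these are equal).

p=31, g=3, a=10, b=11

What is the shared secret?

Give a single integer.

Answer: 5

Derivation:
A = 3^10 mod 31  (bits of 10 = 1010)
  bit 0 = 1: r = r^2 * 3 mod 31 = 1^2 * 3 = 1*3 = 3
  bit 1 = 0: r = r^2 mod 31 = 3^2 = 9
  bit 2 = 1: r = r^2 * 3 mod 31 = 9^2 * 3 = 19*3 = 26
  bit 3 = 0: r = r^2 mod 31 = 26^2 = 25
  -> A = 25
B = 3^11 mod 31  (bits of 11 = 1011)
  bit 0 = 1: r = r^2 * 3 mod 31 = 1^2 * 3 = 1*3 = 3
  bit 1 = 0: r = r^2 mod 31 = 3^2 = 9
  bit 2 = 1: r = r^2 * 3 mod 31 = 9^2 * 3 = 19*3 = 26
  bit 3 = 1: r = r^2 * 3 mod 31 = 26^2 * 3 = 25*3 = 13
  -> B = 13
s = B^a = 13^10 mod 31  (bits of 10 = 1010)
  bit 0 = 1: r = r^2 * 13 mod 31 = 1^2 * 13 = 1*13 = 13
  bit 1 = 0: r = r^2 mod 31 = 13^2 = 14
  bit 2 = 1: r = r^2 * 13 mod 31 = 14^2 * 13 = 10*13 = 6
  bit 3 = 0: r = r^2 mod 31 = 6^2 = 5
  -> s = B^a = 5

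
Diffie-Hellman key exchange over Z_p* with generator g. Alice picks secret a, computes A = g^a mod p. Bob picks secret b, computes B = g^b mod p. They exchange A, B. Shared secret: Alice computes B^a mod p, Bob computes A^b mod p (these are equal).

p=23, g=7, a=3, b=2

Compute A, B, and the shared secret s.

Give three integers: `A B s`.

Answer: 21 3 4

Derivation:
A = 7^3 mod 23  (bits of 3 = 11)
  bit 0 = 1: r = r^2 * 7 mod 23 = 1^2 * 7 = 1*7 = 7
  bit 1 = 1: r = r^2 * 7 mod 23 = 7^2 * 7 = 3*7 = 21
  -> A = 21
B = 7^2 mod 23  (bits of 2 = 10)
  bit 0 = 1: r = r^2 * 7 mod 23 = 1^2 * 7 = 1*7 = 7
  bit 1 = 0: r = r^2 mod 23 = 7^2 = 3
  -> B = 3
s = B^a = 3^3 mod 23  (bits of 3 = 11)
  bit 0 = 1: r = r^2 * 3 mod 23 = 1^2 * 3 = 1*3 = 3
  bit 1 = 1: r = r^2 * 3 mod 23 = 3^2 * 3 = 9*3 = 4
  -> s = B^a = 4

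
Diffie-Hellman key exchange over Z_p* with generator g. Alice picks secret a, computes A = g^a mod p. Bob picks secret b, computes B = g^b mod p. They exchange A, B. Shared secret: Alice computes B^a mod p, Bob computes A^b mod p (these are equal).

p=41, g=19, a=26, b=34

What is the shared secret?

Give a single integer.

A = 19^26 mod 41  (bits of 26 = 11010)
  bit 0 = 1: r = r^2 * 19 mod 41 = 1^2 * 19 = 1*19 = 19
  bit 1 = 1: r = r^2 * 19 mod 41 = 19^2 * 19 = 33*19 = 12
  bit 2 = 0: r = r^2 mod 41 = 12^2 = 21
  bit 3 = 1: r = r^2 * 19 mod 41 = 21^2 * 19 = 31*19 = 15
  bit 4 = 0: r = r^2 mod 41 = 15^2 = 20
  -> A = 20
B = 19^34 mod 41  (bits of 34 = 100010)
  bit 0 = 1: r = r^2 * 19 mod 41 = 1^2 * 19 = 1*19 = 19
  bit 1 = 0: r = r^2 mod 41 = 19^2 = 33
  bit 2 = 0: r = r^2 mod 41 = 33^2 = 23
  bit 3 = 0: r = r^2 mod 41 = 23^2 = 37
  bit 4 = 1: r = r^2 * 19 mod 41 = 37^2 * 19 = 16*19 = 17
  bit 5 = 0: r = r^2 mod 41 = 17^2 = 2
  -> B = 2
s = B^a = 2^26 mod 41  (bits of 26 = 11010)
  bit 0 = 1: r = r^2 * 2 mod 41 = 1^2 * 2 = 1*2 = 2
  bit 1 = 1: r = r^2 * 2 mod 41 = 2^2 * 2 = 4*2 = 8
  bit 2 = 0: r = r^2 mod 41 = 8^2 = 23
  bit 3 = 1: r = r^2 * 2 mod 41 = 23^2 * 2 = 37*2 = 33
  bit 4 = 0: r = r^2 mod 41 = 33^2 = 23
  -> s = B^a = 23

Answer: 23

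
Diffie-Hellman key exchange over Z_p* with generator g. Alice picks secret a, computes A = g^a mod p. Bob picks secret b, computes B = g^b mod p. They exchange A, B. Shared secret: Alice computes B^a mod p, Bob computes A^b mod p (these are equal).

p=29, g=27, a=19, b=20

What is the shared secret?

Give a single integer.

Answer: 25

Derivation:
A = 27^19 mod 29  (bits of 19 = 10011)
  bit 0 = 1: r = r^2 * 27 mod 29 = 1^2 * 27 = 1*27 = 27
  bit 1 = 0: r = r^2 mod 29 = 27^2 = 4
  bit 2 = 0: r = r^2 mod 29 = 4^2 = 16
  bit 3 = 1: r = r^2 * 27 mod 29 = 16^2 * 27 = 24*27 = 10
  bit 4 = 1: r = r^2 * 27 mod 29 = 10^2 * 27 = 13*27 = 3
  -> A = 3
B = 27^20 mod 29  (bits of 20 = 10100)
  bit 0 = 1: r = r^2 * 27 mod 29 = 1^2 * 27 = 1*27 = 27
  bit 1 = 0: r = r^2 mod 29 = 27^2 = 4
  bit 2 = 1: r = r^2 * 27 mod 29 = 4^2 * 27 = 16*27 = 26
  bit 3 = 0: r = r^2 mod 29 = 26^2 = 9
  bit 4 = 0: r = r^2 mod 29 = 9^2 = 23
  -> B = 23
s = B^a = 23^19 mod 29  (bits of 19 = 10011)
  bit 0 = 1: r = r^2 * 23 mod 29 = 1^2 * 23 = 1*23 = 23
  bit 1 = 0: r = r^2 mod 29 = 23^2 = 7
  bit 2 = 0: r = r^2 mod 29 = 7^2 = 20
  bit 3 = 1: r = r^2 * 23 mod 29 = 20^2 * 23 = 23*23 = 7
  bit 4 = 1: r = r^2 * 23 mod 29 = 7^2 * 23 = 20*23 = 25
  -> s = B^a = 25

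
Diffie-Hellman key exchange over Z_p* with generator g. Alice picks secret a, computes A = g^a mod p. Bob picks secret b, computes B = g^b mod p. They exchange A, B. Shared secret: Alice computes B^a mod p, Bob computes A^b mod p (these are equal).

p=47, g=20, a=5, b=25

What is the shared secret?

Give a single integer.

A = 20^5 mod 47  (bits of 5 = 101)
  bit 0 = 1: r = r^2 * 20 mod 47 = 1^2 * 20 = 1*20 = 20
  bit 1 = 0: r = r^2 mod 47 = 20^2 = 24
  bit 2 = 1: r = r^2 * 20 mod 47 = 24^2 * 20 = 12*20 = 5
  -> A = 5
B = 20^25 mod 47  (bits of 25 = 11001)
  bit 0 = 1: r = r^2 * 20 mod 47 = 1^2 * 20 = 1*20 = 20
  bit 1 = 1: r = r^2 * 20 mod 47 = 20^2 * 20 = 24*20 = 10
  bit 2 = 0: r = r^2 mod 47 = 10^2 = 6
  bit 3 = 0: r = r^2 mod 47 = 6^2 = 36
  bit 4 = 1: r = r^2 * 20 mod 47 = 36^2 * 20 = 27*20 = 23
  -> B = 23
s = B^a = 23^5 mod 47  (bits of 5 = 101)
  bit 0 = 1: r = r^2 * 23 mod 47 = 1^2 * 23 = 1*23 = 23
  bit 1 = 0: r = r^2 mod 47 = 23^2 = 12
  bit 2 = 1: r = r^2 * 23 mod 47 = 12^2 * 23 = 3*23 = 22
  -> s = B^a = 22

Answer: 22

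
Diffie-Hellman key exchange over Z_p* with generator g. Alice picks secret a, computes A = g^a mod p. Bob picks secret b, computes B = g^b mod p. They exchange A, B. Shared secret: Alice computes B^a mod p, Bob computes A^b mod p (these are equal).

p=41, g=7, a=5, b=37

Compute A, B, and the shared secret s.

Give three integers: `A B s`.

A = 7^5 mod 41  (bits of 5 = 101)
  bit 0 = 1: r = r^2 * 7 mod 41 = 1^2 * 7 = 1*7 = 7
  bit 1 = 0: r = r^2 mod 41 = 7^2 = 8
  bit 2 = 1: r = r^2 * 7 mod 41 = 8^2 * 7 = 23*7 = 38
  -> A = 38
B = 7^37 mod 41  (bits of 37 = 100101)
  bit 0 = 1: r = r^2 * 7 mod 41 = 1^2 * 7 = 1*7 = 7
  bit 1 = 0: r = r^2 mod 41 = 7^2 = 8
  bit 2 = 0: r = r^2 mod 41 = 8^2 = 23
  bit 3 = 1: r = r^2 * 7 mod 41 = 23^2 * 7 = 37*7 = 13
  bit 4 = 0: r = r^2 mod 41 = 13^2 = 5
  bit 5 = 1: r = r^2 * 7 mod 41 = 5^2 * 7 = 25*7 = 11
  -> B = 11
s = B^a = 11^5 mod 41  (bits of 5 = 101)
  bit 0 = 1: r = r^2 * 11 mod 41 = 1^2 * 11 = 1*11 = 11
  bit 1 = 0: r = r^2 mod 41 = 11^2 = 39
  bit 2 = 1: r = r^2 * 11 mod 41 = 39^2 * 11 = 4*11 = 3
  -> s = B^a = 3

Answer: 38 11 3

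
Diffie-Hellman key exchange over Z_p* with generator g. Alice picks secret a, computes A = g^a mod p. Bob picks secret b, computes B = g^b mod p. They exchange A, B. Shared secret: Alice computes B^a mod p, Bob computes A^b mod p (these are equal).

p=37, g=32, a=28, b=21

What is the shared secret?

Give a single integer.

Answer: 10

Derivation:
A = 32^28 mod 37  (bits of 28 = 11100)
  bit 0 = 1: r = r^2 * 32 mod 37 = 1^2 * 32 = 1*32 = 32
  bit 1 = 1: r = r^2 * 32 mod 37 = 32^2 * 32 = 25*32 = 23
  bit 2 = 1: r = r^2 * 32 mod 37 = 23^2 * 32 = 11*32 = 19
  bit 3 = 0: r = r^2 mod 37 = 19^2 = 28
  bit 4 = 0: r = r^2 mod 37 = 28^2 = 7
  -> A = 7
B = 32^21 mod 37  (bits of 21 = 10101)
  bit 0 = 1: r = r^2 * 32 mod 37 = 1^2 * 32 = 1*32 = 32
  bit 1 = 0: r = r^2 mod 37 = 32^2 = 25
  bit 2 = 1: r = r^2 * 32 mod 37 = 25^2 * 32 = 33*32 = 20
  bit 3 = 0: r = r^2 mod 37 = 20^2 = 30
  bit 4 = 1: r = r^2 * 32 mod 37 = 30^2 * 32 = 12*32 = 14
  -> B = 14
s = B^a = 14^28 mod 37  (bits of 28 = 11100)
  bit 0 = 1: r = r^2 * 14 mod 37 = 1^2 * 14 = 1*14 = 14
  bit 1 = 1: r = r^2 * 14 mod 37 = 14^2 * 14 = 11*14 = 6
  bit 2 = 1: r = r^2 * 14 mod 37 = 6^2 * 14 = 36*14 = 23
  bit 3 = 0: r = r^2 mod 37 = 23^2 = 11
  bit 4 = 0: r = r^2 mod 37 = 11^2 = 10
  -> s = B^a = 10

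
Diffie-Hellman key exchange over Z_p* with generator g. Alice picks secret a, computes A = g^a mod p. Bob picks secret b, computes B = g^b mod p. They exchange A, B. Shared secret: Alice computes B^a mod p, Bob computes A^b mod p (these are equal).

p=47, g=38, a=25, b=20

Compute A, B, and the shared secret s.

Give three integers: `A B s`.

Answer: 13 2 4

Derivation:
A = 38^25 mod 47  (bits of 25 = 11001)
  bit 0 = 1: r = r^2 * 38 mod 47 = 1^2 * 38 = 1*38 = 38
  bit 1 = 1: r = r^2 * 38 mod 47 = 38^2 * 38 = 34*38 = 23
  bit 2 = 0: r = r^2 mod 47 = 23^2 = 12
  bit 3 = 0: r = r^2 mod 47 = 12^2 = 3
  bit 4 = 1: r = r^2 * 38 mod 47 = 3^2 * 38 = 9*38 = 13
  -> A = 13
B = 38^20 mod 47  (bits of 20 = 10100)
  bit 0 = 1: r = r^2 * 38 mod 47 = 1^2 * 38 = 1*38 = 38
  bit 1 = 0: r = r^2 mod 47 = 38^2 = 34
  bit 2 = 1: r = r^2 * 38 mod 47 = 34^2 * 38 = 28*38 = 30
  bit 3 = 0: r = r^2 mod 47 = 30^2 = 7
  bit 4 = 0: r = r^2 mod 47 = 7^2 = 2
  -> B = 2
s = B^a = 2^25 mod 47  (bits of 25 = 11001)
  bit 0 = 1: r = r^2 * 2 mod 47 = 1^2 * 2 = 1*2 = 2
  bit 1 = 1: r = r^2 * 2 mod 47 = 2^2 * 2 = 4*2 = 8
  bit 2 = 0: r = r^2 mod 47 = 8^2 = 17
  bit 3 = 0: r = r^2 mod 47 = 17^2 = 7
  bit 4 = 1: r = r^2 * 2 mod 47 = 7^2 * 2 = 2*2 = 4
  -> s = B^a = 4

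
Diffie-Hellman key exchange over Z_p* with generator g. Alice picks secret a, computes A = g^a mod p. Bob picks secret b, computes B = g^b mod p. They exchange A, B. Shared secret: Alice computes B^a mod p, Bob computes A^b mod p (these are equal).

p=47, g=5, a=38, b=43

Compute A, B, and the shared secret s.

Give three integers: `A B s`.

Answer: 6 44 42

Derivation:
A = 5^38 mod 47  (bits of 38 = 100110)
  bit 0 = 1: r = r^2 * 5 mod 47 = 1^2 * 5 = 1*5 = 5
  bit 1 = 0: r = r^2 mod 47 = 5^2 = 25
  bit 2 = 0: r = r^2 mod 47 = 25^2 = 14
  bit 3 = 1: r = r^2 * 5 mod 47 = 14^2 * 5 = 8*5 = 40
  bit 4 = 1: r = r^2 * 5 mod 47 = 40^2 * 5 = 2*5 = 10
  bit 5 = 0: r = r^2 mod 47 = 10^2 = 6
  -> A = 6
B = 5^43 mod 47  (bits of 43 = 101011)
  bit 0 = 1: r = r^2 * 5 mod 47 = 1^2 * 5 = 1*5 = 5
  bit 1 = 0: r = r^2 mod 47 = 5^2 = 25
  bit 2 = 1: r = r^2 * 5 mod 47 = 25^2 * 5 = 14*5 = 23
  bit 3 = 0: r = r^2 mod 47 = 23^2 = 12
  bit 4 = 1: r = r^2 * 5 mod 47 = 12^2 * 5 = 3*5 = 15
  bit 5 = 1: r = r^2 * 5 mod 47 = 15^2 * 5 = 37*5 = 44
  -> B = 44
s = B^a = 44^38 mod 47  (bits of 38 = 100110)
  bit 0 = 1: r = r^2 * 44 mod 47 = 1^2 * 44 = 1*44 = 44
  bit 1 = 0: r = r^2 mod 47 = 44^2 = 9
  bit 2 = 0: r = r^2 mod 47 = 9^2 = 34
  bit 3 = 1: r = r^2 * 44 mod 47 = 34^2 * 44 = 28*44 = 10
  bit 4 = 1: r = r^2 * 44 mod 47 = 10^2 * 44 = 6*44 = 29
  bit 5 = 0: r = r^2 mod 47 = 29^2 = 42
  -> s = B^a = 42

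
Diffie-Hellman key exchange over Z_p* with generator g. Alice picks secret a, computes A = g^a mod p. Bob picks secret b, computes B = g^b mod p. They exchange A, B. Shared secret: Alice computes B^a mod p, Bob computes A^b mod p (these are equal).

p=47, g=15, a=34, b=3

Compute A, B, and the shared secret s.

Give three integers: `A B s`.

A = 15^34 mod 47  (bits of 34 = 100010)
  bit 0 = 1: r = r^2 * 15 mod 47 = 1^2 * 15 = 1*15 = 15
  bit 1 = 0: r = r^2 mod 47 = 15^2 = 37
  bit 2 = 0: r = r^2 mod 47 = 37^2 = 6
  bit 3 = 0: r = r^2 mod 47 = 6^2 = 36
  bit 4 = 1: r = r^2 * 15 mod 47 = 36^2 * 15 = 27*15 = 29
  bit 5 = 0: r = r^2 mod 47 = 29^2 = 42
  -> A = 42
B = 15^3 mod 47  (bits of 3 = 11)
  bit 0 = 1: r = r^2 * 15 mod 47 = 1^2 * 15 = 1*15 = 15
  bit 1 = 1: r = r^2 * 15 mod 47 = 15^2 * 15 = 37*15 = 38
  -> B = 38
s = B^a = 38^34 mod 47  (bits of 34 = 100010)
  bit 0 = 1: r = r^2 * 38 mod 47 = 1^2 * 38 = 1*38 = 38
  bit 1 = 0: r = r^2 mod 47 = 38^2 = 34
  bit 2 = 0: r = r^2 mod 47 = 34^2 = 28
  bit 3 = 0: r = r^2 mod 47 = 28^2 = 32
  bit 4 = 1: r = r^2 * 38 mod 47 = 32^2 * 38 = 37*38 = 43
  bit 5 = 0: r = r^2 mod 47 = 43^2 = 16
  -> s = B^a = 16

Answer: 42 38 16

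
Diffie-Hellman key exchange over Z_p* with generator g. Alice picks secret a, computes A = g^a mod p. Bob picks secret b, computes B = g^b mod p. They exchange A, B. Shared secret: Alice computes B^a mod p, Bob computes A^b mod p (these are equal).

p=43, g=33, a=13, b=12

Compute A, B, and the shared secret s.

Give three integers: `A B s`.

A = 33^13 mod 43  (bits of 13 = 1101)
  bit 0 = 1: r = r^2 * 33 mod 43 = 1^2 * 33 = 1*33 = 33
  bit 1 = 1: r = r^2 * 33 mod 43 = 33^2 * 33 = 14*33 = 32
  bit 2 = 0: r = r^2 mod 43 = 32^2 = 35
  bit 3 = 1: r = r^2 * 33 mod 43 = 35^2 * 33 = 21*33 = 5
  -> A = 5
B = 33^12 mod 43  (bits of 12 = 1100)
  bit 0 = 1: r = r^2 * 33 mod 43 = 1^2 * 33 = 1*33 = 33
  bit 1 = 1: r = r^2 * 33 mod 43 = 33^2 * 33 = 14*33 = 32
  bit 2 = 0: r = r^2 mod 43 = 32^2 = 35
  bit 3 = 0: r = r^2 mod 43 = 35^2 = 21
  -> B = 21
s = B^a = 21^13 mod 43  (bits of 13 = 1101)
  bit 0 = 1: r = r^2 * 21 mod 43 = 1^2 * 21 = 1*21 = 21
  bit 1 = 1: r = r^2 * 21 mod 43 = 21^2 * 21 = 11*21 = 16
  bit 2 = 0: r = r^2 mod 43 = 16^2 = 41
  bit 3 = 1: r = r^2 * 21 mod 43 = 41^2 * 21 = 4*21 = 41
  -> s = B^a = 41

Answer: 5 21 41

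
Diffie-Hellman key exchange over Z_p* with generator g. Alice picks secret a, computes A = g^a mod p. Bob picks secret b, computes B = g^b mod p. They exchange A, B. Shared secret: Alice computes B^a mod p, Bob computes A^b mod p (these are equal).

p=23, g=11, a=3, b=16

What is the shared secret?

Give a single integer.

A = 11^3 mod 23  (bits of 3 = 11)
  bit 0 = 1: r = r^2 * 11 mod 23 = 1^2 * 11 = 1*11 = 11
  bit 1 = 1: r = r^2 * 11 mod 23 = 11^2 * 11 = 6*11 = 20
  -> A = 20
B = 11^16 mod 23  (bits of 16 = 10000)
  bit 0 = 1: r = r^2 * 11 mod 23 = 1^2 * 11 = 1*11 = 11
  bit 1 = 0: r = r^2 mod 23 = 11^2 = 6
  bit 2 = 0: r = r^2 mod 23 = 6^2 = 13
  bit 3 = 0: r = r^2 mod 23 = 13^2 = 8
  bit 4 = 0: r = r^2 mod 23 = 8^2 = 18
  -> B = 18
s = B^a = 18^3 mod 23  (bits of 3 = 11)
  bit 0 = 1: r = r^2 * 18 mod 23 = 1^2 * 18 = 1*18 = 18
  bit 1 = 1: r = r^2 * 18 mod 23 = 18^2 * 18 = 2*18 = 13
  -> s = B^a = 13

Answer: 13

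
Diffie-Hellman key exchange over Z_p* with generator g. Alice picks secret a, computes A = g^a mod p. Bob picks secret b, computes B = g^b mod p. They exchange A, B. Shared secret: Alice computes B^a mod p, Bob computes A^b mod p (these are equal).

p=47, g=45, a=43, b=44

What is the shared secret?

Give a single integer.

Answer: 17

Derivation:
A = 45^43 mod 47  (bits of 43 = 101011)
  bit 0 = 1: r = r^2 * 45 mod 47 = 1^2 * 45 = 1*45 = 45
  bit 1 = 0: r = r^2 mod 47 = 45^2 = 4
  bit 2 = 1: r = r^2 * 45 mod 47 = 4^2 * 45 = 16*45 = 15
  bit 3 = 0: r = r^2 mod 47 = 15^2 = 37
  bit 4 = 1: r = r^2 * 45 mod 47 = 37^2 * 45 = 6*45 = 35
  bit 5 = 1: r = r^2 * 45 mod 47 = 35^2 * 45 = 3*45 = 41
  -> A = 41
B = 45^44 mod 47  (bits of 44 = 101100)
  bit 0 = 1: r = r^2 * 45 mod 47 = 1^2 * 45 = 1*45 = 45
  bit 1 = 0: r = r^2 mod 47 = 45^2 = 4
  bit 2 = 1: r = r^2 * 45 mod 47 = 4^2 * 45 = 16*45 = 15
  bit 3 = 1: r = r^2 * 45 mod 47 = 15^2 * 45 = 37*45 = 20
  bit 4 = 0: r = r^2 mod 47 = 20^2 = 24
  bit 5 = 0: r = r^2 mod 47 = 24^2 = 12
  -> B = 12
s = B^a = 12^43 mod 47  (bits of 43 = 101011)
  bit 0 = 1: r = r^2 * 12 mod 47 = 1^2 * 12 = 1*12 = 12
  bit 1 = 0: r = r^2 mod 47 = 12^2 = 3
  bit 2 = 1: r = r^2 * 12 mod 47 = 3^2 * 12 = 9*12 = 14
  bit 3 = 0: r = r^2 mod 47 = 14^2 = 8
  bit 4 = 1: r = r^2 * 12 mod 47 = 8^2 * 12 = 17*12 = 16
  bit 5 = 1: r = r^2 * 12 mod 47 = 16^2 * 12 = 21*12 = 17
  -> s = B^a = 17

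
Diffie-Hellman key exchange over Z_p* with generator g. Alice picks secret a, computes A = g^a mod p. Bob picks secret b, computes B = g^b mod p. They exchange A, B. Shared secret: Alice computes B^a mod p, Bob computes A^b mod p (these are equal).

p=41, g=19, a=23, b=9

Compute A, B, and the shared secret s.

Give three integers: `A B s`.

A = 19^23 mod 41  (bits of 23 = 10111)
  bit 0 = 1: r = r^2 * 19 mod 41 = 1^2 * 19 = 1*19 = 19
  bit 1 = 0: r = r^2 mod 41 = 19^2 = 33
  bit 2 = 1: r = r^2 * 19 mod 41 = 33^2 * 19 = 23*19 = 27
  bit 3 = 1: r = r^2 * 19 mod 41 = 27^2 * 19 = 32*19 = 34
  bit 4 = 1: r = r^2 * 19 mod 41 = 34^2 * 19 = 8*19 = 29
  -> A = 29
B = 19^9 mod 41  (bits of 9 = 1001)
  bit 0 = 1: r = r^2 * 19 mod 41 = 1^2 * 19 = 1*19 = 19
  bit 1 = 0: r = r^2 mod 41 = 19^2 = 33
  bit 2 = 0: r = r^2 mod 41 = 33^2 = 23
  bit 3 = 1: r = r^2 * 19 mod 41 = 23^2 * 19 = 37*19 = 6
  -> B = 6
s = B^a = 6^23 mod 41  (bits of 23 = 10111)
  bit 0 = 1: r = r^2 * 6 mod 41 = 1^2 * 6 = 1*6 = 6
  bit 1 = 0: r = r^2 mod 41 = 6^2 = 36
  bit 2 = 1: r = r^2 * 6 mod 41 = 36^2 * 6 = 25*6 = 27
  bit 3 = 1: r = r^2 * 6 mod 41 = 27^2 * 6 = 32*6 = 28
  bit 4 = 1: r = r^2 * 6 mod 41 = 28^2 * 6 = 5*6 = 30
  -> s = B^a = 30

Answer: 29 6 30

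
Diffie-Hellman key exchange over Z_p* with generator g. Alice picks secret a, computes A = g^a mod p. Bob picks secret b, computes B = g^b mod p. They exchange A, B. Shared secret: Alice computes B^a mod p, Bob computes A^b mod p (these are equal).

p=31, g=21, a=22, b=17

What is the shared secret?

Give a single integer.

Answer: 28

Derivation:
A = 21^22 mod 31  (bits of 22 = 10110)
  bit 0 = 1: r = r^2 * 21 mod 31 = 1^2 * 21 = 1*21 = 21
  bit 1 = 0: r = r^2 mod 31 = 21^2 = 7
  bit 2 = 1: r = r^2 * 21 mod 31 = 7^2 * 21 = 18*21 = 6
  bit 3 = 1: r = r^2 * 21 mod 31 = 6^2 * 21 = 5*21 = 12
  bit 4 = 0: r = r^2 mod 31 = 12^2 = 20
  -> A = 20
B = 21^17 mod 31  (bits of 17 = 10001)
  bit 0 = 1: r = r^2 * 21 mod 31 = 1^2 * 21 = 1*21 = 21
  bit 1 = 0: r = r^2 mod 31 = 21^2 = 7
  bit 2 = 0: r = r^2 mod 31 = 7^2 = 18
  bit 3 = 0: r = r^2 mod 31 = 18^2 = 14
  bit 4 = 1: r = r^2 * 21 mod 31 = 14^2 * 21 = 10*21 = 24
  -> B = 24
s = B^a = 24^22 mod 31  (bits of 22 = 10110)
  bit 0 = 1: r = r^2 * 24 mod 31 = 1^2 * 24 = 1*24 = 24
  bit 1 = 0: r = r^2 mod 31 = 24^2 = 18
  bit 2 = 1: r = r^2 * 24 mod 31 = 18^2 * 24 = 14*24 = 26
  bit 3 = 1: r = r^2 * 24 mod 31 = 26^2 * 24 = 25*24 = 11
  bit 4 = 0: r = r^2 mod 31 = 11^2 = 28
  -> s = B^a = 28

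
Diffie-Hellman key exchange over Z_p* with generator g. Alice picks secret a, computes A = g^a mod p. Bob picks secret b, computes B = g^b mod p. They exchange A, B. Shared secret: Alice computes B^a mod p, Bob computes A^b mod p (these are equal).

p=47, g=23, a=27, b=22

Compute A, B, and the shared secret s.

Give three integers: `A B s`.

A = 23^27 mod 47  (bits of 27 = 11011)
  bit 0 = 1: r = r^2 * 23 mod 47 = 1^2 * 23 = 1*23 = 23
  bit 1 = 1: r = r^2 * 23 mod 47 = 23^2 * 23 = 12*23 = 41
  bit 2 = 0: r = r^2 mod 47 = 41^2 = 36
  bit 3 = 1: r = r^2 * 23 mod 47 = 36^2 * 23 = 27*23 = 10
  bit 4 = 1: r = r^2 * 23 mod 47 = 10^2 * 23 = 6*23 = 44
  -> A = 44
B = 23^22 mod 47  (bits of 22 = 10110)
  bit 0 = 1: r = r^2 * 23 mod 47 = 1^2 * 23 = 1*23 = 23
  bit 1 = 0: r = r^2 mod 47 = 23^2 = 12
  bit 2 = 1: r = r^2 * 23 mod 47 = 12^2 * 23 = 3*23 = 22
  bit 3 = 1: r = r^2 * 23 mod 47 = 22^2 * 23 = 14*23 = 40
  bit 4 = 0: r = r^2 mod 47 = 40^2 = 2
  -> B = 2
s = B^a = 2^27 mod 47  (bits of 27 = 11011)
  bit 0 = 1: r = r^2 * 2 mod 47 = 1^2 * 2 = 1*2 = 2
  bit 1 = 1: r = r^2 * 2 mod 47 = 2^2 * 2 = 4*2 = 8
  bit 2 = 0: r = r^2 mod 47 = 8^2 = 17
  bit 3 = 1: r = r^2 * 2 mod 47 = 17^2 * 2 = 7*2 = 14
  bit 4 = 1: r = r^2 * 2 mod 47 = 14^2 * 2 = 8*2 = 16
  -> s = B^a = 16

Answer: 44 2 16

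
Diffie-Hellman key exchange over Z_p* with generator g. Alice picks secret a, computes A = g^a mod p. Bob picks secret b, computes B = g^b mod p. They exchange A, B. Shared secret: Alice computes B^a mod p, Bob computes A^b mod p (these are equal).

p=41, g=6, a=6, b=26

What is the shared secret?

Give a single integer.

Answer: 23

Derivation:
A = 6^6 mod 41  (bits of 6 = 110)
  bit 0 = 1: r = r^2 * 6 mod 41 = 1^2 * 6 = 1*6 = 6
  bit 1 = 1: r = r^2 * 6 mod 41 = 6^2 * 6 = 36*6 = 11
  bit 2 = 0: r = r^2 mod 41 = 11^2 = 39
  -> A = 39
B = 6^26 mod 41  (bits of 26 = 11010)
  bit 0 = 1: r = r^2 * 6 mod 41 = 1^2 * 6 = 1*6 = 6
  bit 1 = 1: r = r^2 * 6 mod 41 = 6^2 * 6 = 36*6 = 11
  bit 2 = 0: r = r^2 mod 41 = 11^2 = 39
  bit 3 = 1: r = r^2 * 6 mod 41 = 39^2 * 6 = 4*6 = 24
  bit 4 = 0: r = r^2 mod 41 = 24^2 = 2
  -> B = 2
s = B^a = 2^6 mod 41  (bits of 6 = 110)
  bit 0 = 1: r = r^2 * 2 mod 41 = 1^2 * 2 = 1*2 = 2
  bit 1 = 1: r = r^2 * 2 mod 41 = 2^2 * 2 = 4*2 = 8
  bit 2 = 0: r = r^2 mod 41 = 8^2 = 23
  -> s = B^a = 23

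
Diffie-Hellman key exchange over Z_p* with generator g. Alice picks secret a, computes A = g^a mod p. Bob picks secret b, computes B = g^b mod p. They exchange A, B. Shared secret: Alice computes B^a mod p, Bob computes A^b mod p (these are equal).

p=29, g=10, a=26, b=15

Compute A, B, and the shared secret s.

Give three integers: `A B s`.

A = 10^26 mod 29  (bits of 26 = 11010)
  bit 0 = 1: r = r^2 * 10 mod 29 = 1^2 * 10 = 1*10 = 10
  bit 1 = 1: r = r^2 * 10 mod 29 = 10^2 * 10 = 13*10 = 14
  bit 2 = 0: r = r^2 mod 29 = 14^2 = 22
  bit 3 = 1: r = r^2 * 10 mod 29 = 22^2 * 10 = 20*10 = 26
  bit 4 = 0: r = r^2 mod 29 = 26^2 = 9
  -> A = 9
B = 10^15 mod 29  (bits of 15 = 1111)
  bit 0 = 1: r = r^2 * 10 mod 29 = 1^2 * 10 = 1*10 = 10
  bit 1 = 1: r = r^2 * 10 mod 29 = 10^2 * 10 = 13*10 = 14
  bit 2 = 1: r = r^2 * 10 mod 29 = 14^2 * 10 = 22*10 = 17
  bit 3 = 1: r = r^2 * 10 mod 29 = 17^2 * 10 = 28*10 = 19
  -> B = 19
s = B^a = 19^26 mod 29  (bits of 26 = 11010)
  bit 0 = 1: r = r^2 * 19 mod 29 = 1^2 * 19 = 1*19 = 19
  bit 1 = 1: r = r^2 * 19 mod 29 = 19^2 * 19 = 13*19 = 15
  bit 2 = 0: r = r^2 mod 29 = 15^2 = 22
  bit 3 = 1: r = r^2 * 19 mod 29 = 22^2 * 19 = 20*19 = 3
  bit 4 = 0: r = r^2 mod 29 = 3^2 = 9
  -> s = B^a = 9

Answer: 9 19 9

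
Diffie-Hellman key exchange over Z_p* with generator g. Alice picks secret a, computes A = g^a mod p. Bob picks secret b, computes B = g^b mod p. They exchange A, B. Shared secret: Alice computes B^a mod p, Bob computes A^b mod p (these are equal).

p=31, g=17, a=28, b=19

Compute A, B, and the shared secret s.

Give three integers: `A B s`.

Answer: 28 24 19

Derivation:
A = 17^28 mod 31  (bits of 28 = 11100)
  bit 0 = 1: r = r^2 * 17 mod 31 = 1^2 * 17 = 1*17 = 17
  bit 1 = 1: r = r^2 * 17 mod 31 = 17^2 * 17 = 10*17 = 15
  bit 2 = 1: r = r^2 * 17 mod 31 = 15^2 * 17 = 8*17 = 12
  bit 3 = 0: r = r^2 mod 31 = 12^2 = 20
  bit 4 = 0: r = r^2 mod 31 = 20^2 = 28
  -> A = 28
B = 17^19 mod 31  (bits of 19 = 10011)
  bit 0 = 1: r = r^2 * 17 mod 31 = 1^2 * 17 = 1*17 = 17
  bit 1 = 0: r = r^2 mod 31 = 17^2 = 10
  bit 2 = 0: r = r^2 mod 31 = 10^2 = 7
  bit 3 = 1: r = r^2 * 17 mod 31 = 7^2 * 17 = 18*17 = 27
  bit 4 = 1: r = r^2 * 17 mod 31 = 27^2 * 17 = 16*17 = 24
  -> B = 24
s = B^a = 24^28 mod 31  (bits of 28 = 11100)
  bit 0 = 1: r = r^2 * 24 mod 31 = 1^2 * 24 = 1*24 = 24
  bit 1 = 1: r = r^2 * 24 mod 31 = 24^2 * 24 = 18*24 = 29
  bit 2 = 1: r = r^2 * 24 mod 31 = 29^2 * 24 = 4*24 = 3
  bit 3 = 0: r = r^2 mod 31 = 3^2 = 9
  bit 4 = 0: r = r^2 mod 31 = 9^2 = 19
  -> s = B^a = 19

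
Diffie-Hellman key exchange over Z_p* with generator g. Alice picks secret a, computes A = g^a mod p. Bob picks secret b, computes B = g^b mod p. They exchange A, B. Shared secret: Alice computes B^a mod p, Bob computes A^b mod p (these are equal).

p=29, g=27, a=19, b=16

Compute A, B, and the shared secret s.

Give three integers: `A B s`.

A = 27^19 mod 29  (bits of 19 = 10011)
  bit 0 = 1: r = r^2 * 27 mod 29 = 1^2 * 27 = 1*27 = 27
  bit 1 = 0: r = r^2 mod 29 = 27^2 = 4
  bit 2 = 0: r = r^2 mod 29 = 4^2 = 16
  bit 3 = 1: r = r^2 * 27 mod 29 = 16^2 * 27 = 24*27 = 10
  bit 4 = 1: r = r^2 * 27 mod 29 = 10^2 * 27 = 13*27 = 3
  -> A = 3
B = 27^16 mod 29  (bits of 16 = 10000)
  bit 0 = 1: r = r^2 * 27 mod 29 = 1^2 * 27 = 1*27 = 27
  bit 1 = 0: r = r^2 mod 29 = 27^2 = 4
  bit 2 = 0: r = r^2 mod 29 = 4^2 = 16
  bit 3 = 0: r = r^2 mod 29 = 16^2 = 24
  bit 4 = 0: r = r^2 mod 29 = 24^2 = 25
  -> B = 25
s = B^a = 25^19 mod 29  (bits of 19 = 10011)
  bit 0 = 1: r = r^2 * 25 mod 29 = 1^2 * 25 = 1*25 = 25
  bit 1 = 0: r = r^2 mod 29 = 25^2 = 16
  bit 2 = 0: r = r^2 mod 29 = 16^2 = 24
  bit 3 = 1: r = r^2 * 25 mod 29 = 24^2 * 25 = 25*25 = 16
  bit 4 = 1: r = r^2 * 25 mod 29 = 16^2 * 25 = 24*25 = 20
  -> s = B^a = 20

Answer: 3 25 20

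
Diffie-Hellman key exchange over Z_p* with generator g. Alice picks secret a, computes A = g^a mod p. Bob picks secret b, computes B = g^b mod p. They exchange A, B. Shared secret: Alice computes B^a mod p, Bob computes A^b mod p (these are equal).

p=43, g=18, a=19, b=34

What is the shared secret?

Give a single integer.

Answer: 9

Derivation:
A = 18^19 mod 43  (bits of 19 = 10011)
  bit 0 = 1: r = r^2 * 18 mod 43 = 1^2 * 18 = 1*18 = 18
  bit 1 = 0: r = r^2 mod 43 = 18^2 = 23
  bit 2 = 0: r = r^2 mod 43 = 23^2 = 13
  bit 3 = 1: r = r^2 * 18 mod 43 = 13^2 * 18 = 40*18 = 32
  bit 4 = 1: r = r^2 * 18 mod 43 = 32^2 * 18 = 35*18 = 28
  -> A = 28
B = 18^34 mod 43  (bits of 34 = 100010)
  bit 0 = 1: r = r^2 * 18 mod 43 = 1^2 * 18 = 1*18 = 18
  bit 1 = 0: r = r^2 mod 43 = 18^2 = 23
  bit 2 = 0: r = r^2 mod 43 = 23^2 = 13
  bit 3 = 0: r = r^2 mod 43 = 13^2 = 40
  bit 4 = 1: r = r^2 * 18 mod 43 = 40^2 * 18 = 9*18 = 33
  bit 5 = 0: r = r^2 mod 43 = 33^2 = 14
  -> B = 14
s = B^a = 14^19 mod 43  (bits of 19 = 10011)
  bit 0 = 1: r = r^2 * 14 mod 43 = 1^2 * 14 = 1*14 = 14
  bit 1 = 0: r = r^2 mod 43 = 14^2 = 24
  bit 2 = 0: r = r^2 mod 43 = 24^2 = 17
  bit 3 = 1: r = r^2 * 14 mod 43 = 17^2 * 14 = 31*14 = 4
  bit 4 = 1: r = r^2 * 14 mod 43 = 4^2 * 14 = 16*14 = 9
  -> s = B^a = 9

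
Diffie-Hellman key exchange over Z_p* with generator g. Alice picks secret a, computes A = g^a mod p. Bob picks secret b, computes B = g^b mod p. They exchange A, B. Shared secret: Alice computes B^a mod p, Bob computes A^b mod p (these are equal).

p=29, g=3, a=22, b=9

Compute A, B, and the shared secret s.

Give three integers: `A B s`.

A = 3^22 mod 29  (bits of 22 = 10110)
  bit 0 = 1: r = r^2 * 3 mod 29 = 1^2 * 3 = 1*3 = 3
  bit 1 = 0: r = r^2 mod 29 = 3^2 = 9
  bit 2 = 1: r = r^2 * 3 mod 29 = 9^2 * 3 = 23*3 = 11
  bit 3 = 1: r = r^2 * 3 mod 29 = 11^2 * 3 = 5*3 = 15
  bit 4 = 0: r = r^2 mod 29 = 15^2 = 22
  -> A = 22
B = 3^9 mod 29  (bits of 9 = 1001)
  bit 0 = 1: r = r^2 * 3 mod 29 = 1^2 * 3 = 1*3 = 3
  bit 1 = 0: r = r^2 mod 29 = 3^2 = 9
  bit 2 = 0: r = r^2 mod 29 = 9^2 = 23
  bit 3 = 1: r = r^2 * 3 mod 29 = 23^2 * 3 = 7*3 = 21
  -> B = 21
s = B^a = 21^22 mod 29  (bits of 22 = 10110)
  bit 0 = 1: r = r^2 * 21 mod 29 = 1^2 * 21 = 1*21 = 21
  bit 1 = 0: r = r^2 mod 29 = 21^2 = 6
  bit 2 = 1: r = r^2 * 21 mod 29 = 6^2 * 21 = 7*21 = 2
  bit 3 = 1: r = r^2 * 21 mod 29 = 2^2 * 21 = 4*21 = 26
  bit 4 = 0: r = r^2 mod 29 = 26^2 = 9
  -> s = B^a = 9

Answer: 22 21 9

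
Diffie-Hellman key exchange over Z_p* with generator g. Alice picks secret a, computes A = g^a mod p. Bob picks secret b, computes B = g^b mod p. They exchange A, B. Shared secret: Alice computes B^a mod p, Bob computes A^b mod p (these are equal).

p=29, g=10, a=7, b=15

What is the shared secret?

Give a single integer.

Answer: 12

Derivation:
A = 10^7 mod 29  (bits of 7 = 111)
  bit 0 = 1: r = r^2 * 10 mod 29 = 1^2 * 10 = 1*10 = 10
  bit 1 = 1: r = r^2 * 10 mod 29 = 10^2 * 10 = 13*10 = 14
  bit 2 = 1: r = r^2 * 10 mod 29 = 14^2 * 10 = 22*10 = 17
  -> A = 17
B = 10^15 mod 29  (bits of 15 = 1111)
  bit 0 = 1: r = r^2 * 10 mod 29 = 1^2 * 10 = 1*10 = 10
  bit 1 = 1: r = r^2 * 10 mod 29 = 10^2 * 10 = 13*10 = 14
  bit 2 = 1: r = r^2 * 10 mod 29 = 14^2 * 10 = 22*10 = 17
  bit 3 = 1: r = r^2 * 10 mod 29 = 17^2 * 10 = 28*10 = 19
  -> B = 19
s = B^a = 19^7 mod 29  (bits of 7 = 111)
  bit 0 = 1: r = r^2 * 19 mod 29 = 1^2 * 19 = 1*19 = 19
  bit 1 = 1: r = r^2 * 19 mod 29 = 19^2 * 19 = 13*19 = 15
  bit 2 = 1: r = r^2 * 19 mod 29 = 15^2 * 19 = 22*19 = 12
  -> s = B^a = 12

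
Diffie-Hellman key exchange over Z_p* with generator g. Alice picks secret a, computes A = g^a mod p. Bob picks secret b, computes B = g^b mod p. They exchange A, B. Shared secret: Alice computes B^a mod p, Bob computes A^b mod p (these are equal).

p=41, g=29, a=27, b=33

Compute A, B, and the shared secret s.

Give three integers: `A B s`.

Answer: 22 13 15

Derivation:
A = 29^27 mod 41  (bits of 27 = 11011)
  bit 0 = 1: r = r^2 * 29 mod 41 = 1^2 * 29 = 1*29 = 29
  bit 1 = 1: r = r^2 * 29 mod 41 = 29^2 * 29 = 21*29 = 35
  bit 2 = 0: r = r^2 mod 41 = 35^2 = 36
  bit 3 = 1: r = r^2 * 29 mod 41 = 36^2 * 29 = 25*29 = 28
  bit 4 = 1: r = r^2 * 29 mod 41 = 28^2 * 29 = 5*29 = 22
  -> A = 22
B = 29^33 mod 41  (bits of 33 = 100001)
  bit 0 = 1: r = r^2 * 29 mod 41 = 1^2 * 29 = 1*29 = 29
  bit 1 = 0: r = r^2 mod 41 = 29^2 = 21
  bit 2 = 0: r = r^2 mod 41 = 21^2 = 31
  bit 3 = 0: r = r^2 mod 41 = 31^2 = 18
  bit 4 = 0: r = r^2 mod 41 = 18^2 = 37
  bit 5 = 1: r = r^2 * 29 mod 41 = 37^2 * 29 = 16*29 = 13
  -> B = 13
s = B^a = 13^27 mod 41  (bits of 27 = 11011)
  bit 0 = 1: r = r^2 * 13 mod 41 = 1^2 * 13 = 1*13 = 13
  bit 1 = 1: r = r^2 * 13 mod 41 = 13^2 * 13 = 5*13 = 24
  bit 2 = 0: r = r^2 mod 41 = 24^2 = 2
  bit 3 = 1: r = r^2 * 13 mod 41 = 2^2 * 13 = 4*13 = 11
  bit 4 = 1: r = r^2 * 13 mod 41 = 11^2 * 13 = 39*13 = 15
  -> s = B^a = 15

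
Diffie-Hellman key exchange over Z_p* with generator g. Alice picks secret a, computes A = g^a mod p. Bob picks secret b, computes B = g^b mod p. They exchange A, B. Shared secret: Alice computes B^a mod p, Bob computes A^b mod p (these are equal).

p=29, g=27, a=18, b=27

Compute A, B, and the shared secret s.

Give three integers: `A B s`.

A = 27^18 mod 29  (bits of 18 = 10010)
  bit 0 = 1: r = r^2 * 27 mod 29 = 1^2 * 27 = 1*27 = 27
  bit 1 = 0: r = r^2 mod 29 = 27^2 = 4
  bit 2 = 0: r = r^2 mod 29 = 4^2 = 16
  bit 3 = 1: r = r^2 * 27 mod 29 = 16^2 * 27 = 24*27 = 10
  bit 4 = 0: r = r^2 mod 29 = 10^2 = 13
  -> A = 13
B = 27^27 mod 29  (bits of 27 = 11011)
  bit 0 = 1: r = r^2 * 27 mod 29 = 1^2 * 27 = 1*27 = 27
  bit 1 = 1: r = r^2 * 27 mod 29 = 27^2 * 27 = 4*27 = 21
  bit 2 = 0: r = r^2 mod 29 = 21^2 = 6
  bit 3 = 1: r = r^2 * 27 mod 29 = 6^2 * 27 = 7*27 = 15
  bit 4 = 1: r = r^2 * 27 mod 29 = 15^2 * 27 = 22*27 = 14
  -> B = 14
s = B^a = 14^18 mod 29  (bits of 18 = 10010)
  bit 0 = 1: r = r^2 * 14 mod 29 = 1^2 * 14 = 1*14 = 14
  bit 1 = 0: r = r^2 mod 29 = 14^2 = 22
  bit 2 = 0: r = r^2 mod 29 = 22^2 = 20
  bit 3 = 1: r = r^2 * 14 mod 29 = 20^2 * 14 = 23*14 = 3
  bit 4 = 0: r = r^2 mod 29 = 3^2 = 9
  -> s = B^a = 9

Answer: 13 14 9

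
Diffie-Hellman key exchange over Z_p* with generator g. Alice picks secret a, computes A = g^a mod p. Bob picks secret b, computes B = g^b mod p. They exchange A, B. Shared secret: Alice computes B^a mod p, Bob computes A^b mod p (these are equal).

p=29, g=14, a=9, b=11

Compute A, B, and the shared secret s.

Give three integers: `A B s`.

A = 14^9 mod 29  (bits of 9 = 1001)
  bit 0 = 1: r = r^2 * 14 mod 29 = 1^2 * 14 = 1*14 = 14
  bit 1 = 0: r = r^2 mod 29 = 14^2 = 22
  bit 2 = 0: r = r^2 mod 29 = 22^2 = 20
  bit 3 = 1: r = r^2 * 14 mod 29 = 20^2 * 14 = 23*14 = 3
  -> A = 3
B = 14^11 mod 29  (bits of 11 = 1011)
  bit 0 = 1: r = r^2 * 14 mod 29 = 1^2 * 14 = 1*14 = 14
  bit 1 = 0: r = r^2 mod 29 = 14^2 = 22
  bit 2 = 1: r = r^2 * 14 mod 29 = 22^2 * 14 = 20*14 = 19
  bit 3 = 1: r = r^2 * 14 mod 29 = 19^2 * 14 = 13*14 = 8
  -> B = 8
s = B^a = 8^9 mod 29  (bits of 9 = 1001)
  bit 0 = 1: r = r^2 * 8 mod 29 = 1^2 * 8 = 1*8 = 8
  bit 1 = 0: r = r^2 mod 29 = 8^2 = 6
  bit 2 = 0: r = r^2 mod 29 = 6^2 = 7
  bit 3 = 1: r = r^2 * 8 mod 29 = 7^2 * 8 = 20*8 = 15
  -> s = B^a = 15

Answer: 3 8 15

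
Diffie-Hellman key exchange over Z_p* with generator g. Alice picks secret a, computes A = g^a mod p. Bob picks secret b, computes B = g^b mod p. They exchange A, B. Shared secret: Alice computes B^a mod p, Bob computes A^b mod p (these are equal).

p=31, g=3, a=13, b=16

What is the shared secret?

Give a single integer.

A = 3^13 mod 31  (bits of 13 = 1101)
  bit 0 = 1: r = r^2 * 3 mod 31 = 1^2 * 3 = 1*3 = 3
  bit 1 = 1: r = r^2 * 3 mod 31 = 3^2 * 3 = 9*3 = 27
  bit 2 = 0: r = r^2 mod 31 = 27^2 = 16
  bit 3 = 1: r = r^2 * 3 mod 31 = 16^2 * 3 = 8*3 = 24
  -> A = 24
B = 3^16 mod 31  (bits of 16 = 10000)
  bit 0 = 1: r = r^2 * 3 mod 31 = 1^2 * 3 = 1*3 = 3
  bit 1 = 0: r = r^2 mod 31 = 3^2 = 9
  bit 2 = 0: r = r^2 mod 31 = 9^2 = 19
  bit 3 = 0: r = r^2 mod 31 = 19^2 = 20
  bit 4 = 0: r = r^2 mod 31 = 20^2 = 28
  -> B = 28
s = B^a = 28^13 mod 31  (bits of 13 = 1101)
  bit 0 = 1: r = r^2 * 28 mod 31 = 1^2 * 28 = 1*28 = 28
  bit 1 = 1: r = r^2 * 28 mod 31 = 28^2 * 28 = 9*28 = 4
  bit 2 = 0: r = r^2 mod 31 = 4^2 = 16
  bit 3 = 1: r = r^2 * 28 mod 31 = 16^2 * 28 = 8*28 = 7
  -> s = B^a = 7

Answer: 7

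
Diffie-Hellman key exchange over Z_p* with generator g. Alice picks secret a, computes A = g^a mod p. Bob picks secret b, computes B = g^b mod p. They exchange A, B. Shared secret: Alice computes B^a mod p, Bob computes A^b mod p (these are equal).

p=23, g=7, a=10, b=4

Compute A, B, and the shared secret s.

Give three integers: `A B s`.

Answer: 13 9 18

Derivation:
A = 7^10 mod 23  (bits of 10 = 1010)
  bit 0 = 1: r = r^2 * 7 mod 23 = 1^2 * 7 = 1*7 = 7
  bit 1 = 0: r = r^2 mod 23 = 7^2 = 3
  bit 2 = 1: r = r^2 * 7 mod 23 = 3^2 * 7 = 9*7 = 17
  bit 3 = 0: r = r^2 mod 23 = 17^2 = 13
  -> A = 13
B = 7^4 mod 23  (bits of 4 = 100)
  bit 0 = 1: r = r^2 * 7 mod 23 = 1^2 * 7 = 1*7 = 7
  bit 1 = 0: r = r^2 mod 23 = 7^2 = 3
  bit 2 = 0: r = r^2 mod 23 = 3^2 = 9
  -> B = 9
s = B^a = 9^10 mod 23  (bits of 10 = 1010)
  bit 0 = 1: r = r^2 * 9 mod 23 = 1^2 * 9 = 1*9 = 9
  bit 1 = 0: r = r^2 mod 23 = 9^2 = 12
  bit 2 = 1: r = r^2 * 9 mod 23 = 12^2 * 9 = 6*9 = 8
  bit 3 = 0: r = r^2 mod 23 = 8^2 = 18
  -> s = B^a = 18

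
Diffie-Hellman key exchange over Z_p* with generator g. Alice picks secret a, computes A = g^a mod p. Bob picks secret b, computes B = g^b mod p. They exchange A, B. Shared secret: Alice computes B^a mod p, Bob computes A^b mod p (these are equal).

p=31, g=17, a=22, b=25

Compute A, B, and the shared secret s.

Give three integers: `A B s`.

Answer: 19 6 25

Derivation:
A = 17^22 mod 31  (bits of 22 = 10110)
  bit 0 = 1: r = r^2 * 17 mod 31 = 1^2 * 17 = 1*17 = 17
  bit 1 = 0: r = r^2 mod 31 = 17^2 = 10
  bit 2 = 1: r = r^2 * 17 mod 31 = 10^2 * 17 = 7*17 = 26
  bit 3 = 1: r = r^2 * 17 mod 31 = 26^2 * 17 = 25*17 = 22
  bit 4 = 0: r = r^2 mod 31 = 22^2 = 19
  -> A = 19
B = 17^25 mod 31  (bits of 25 = 11001)
  bit 0 = 1: r = r^2 * 17 mod 31 = 1^2 * 17 = 1*17 = 17
  bit 1 = 1: r = r^2 * 17 mod 31 = 17^2 * 17 = 10*17 = 15
  bit 2 = 0: r = r^2 mod 31 = 15^2 = 8
  bit 3 = 0: r = r^2 mod 31 = 8^2 = 2
  bit 4 = 1: r = r^2 * 17 mod 31 = 2^2 * 17 = 4*17 = 6
  -> B = 6
s = B^a = 6^22 mod 31  (bits of 22 = 10110)
  bit 0 = 1: r = r^2 * 6 mod 31 = 1^2 * 6 = 1*6 = 6
  bit 1 = 0: r = r^2 mod 31 = 6^2 = 5
  bit 2 = 1: r = r^2 * 6 mod 31 = 5^2 * 6 = 25*6 = 26
  bit 3 = 1: r = r^2 * 6 mod 31 = 26^2 * 6 = 25*6 = 26
  bit 4 = 0: r = r^2 mod 31 = 26^2 = 25
  -> s = B^a = 25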